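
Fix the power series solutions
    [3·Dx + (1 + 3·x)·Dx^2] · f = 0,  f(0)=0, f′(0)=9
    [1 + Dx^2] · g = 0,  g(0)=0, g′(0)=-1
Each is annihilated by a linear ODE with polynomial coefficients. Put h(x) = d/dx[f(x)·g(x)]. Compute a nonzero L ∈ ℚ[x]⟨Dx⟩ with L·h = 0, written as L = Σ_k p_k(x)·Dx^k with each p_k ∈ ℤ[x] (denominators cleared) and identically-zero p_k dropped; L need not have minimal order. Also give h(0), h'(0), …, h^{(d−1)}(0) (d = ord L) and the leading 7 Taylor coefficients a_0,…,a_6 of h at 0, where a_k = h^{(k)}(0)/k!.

f: a_k = 0, 9, -27/2, 27, -243/4, 729/5, -729/2, …
g: a_k = 0, -1, 0, 1/6, 0, -1/120, 0, …
L₀ := L_f ⊗_s L_g (sym. prod.), ord ≤ 4.
h=h₀': d/dx-closure on L₀ ⇒ L.
L = (-8897 - 1764·x - 7722·x^2 - 14364·x^3 - 7533·x^4 + 5832·x^5 + 2916·x^6) + (-3432 - 13248·x - 12420·x^2 - 8100·x^3 + 9720·x^4 + 5832·x^5)·Dx + (-9100 - 3204·x - 11070·x^2 - 17064·x^3 - 6318·x^4 + 11664·x^5 + 5832·x^6)·Dx^2 + (-3432 - 13248·x - 12420·x^2 - 8100·x^3 + 9720·x^4 + 5832·x^5)·Dx^3 + (-203 - 1440·x - 3348·x^2 - 2700·x^3 + 1215·x^4 + 5832·x^5 + 2916·x^6)·Dx^4  (order 4).
h: a_k = 0, -18, 81/2, -102, 585/2, -3393/4, 198513/80, …
ICs: h(0) = 0, h′(0) = -18, h′′(0) = 81, h′′′(0) = -612.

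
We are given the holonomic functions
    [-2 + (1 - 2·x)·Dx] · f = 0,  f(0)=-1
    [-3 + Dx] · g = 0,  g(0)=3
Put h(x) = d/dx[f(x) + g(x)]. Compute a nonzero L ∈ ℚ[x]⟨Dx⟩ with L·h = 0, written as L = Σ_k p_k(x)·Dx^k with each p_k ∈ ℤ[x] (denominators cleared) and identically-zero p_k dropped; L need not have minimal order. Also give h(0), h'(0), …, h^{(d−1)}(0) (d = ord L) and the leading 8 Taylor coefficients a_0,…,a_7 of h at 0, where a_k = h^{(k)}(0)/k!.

f: a_k = -1, -2, -4, -8, -16, -32, -64, -128, …
g: a_k = 3, 9, 27/2, 27/2, 81/8, 243/40, 243/80, 729/560, …
f+g: L₀ = lclm(L_f,L_g), ord ≤ 1+1.
Differentiate: ansatz ord ≤ ord L₀ ⇒ L.
L = (36 + 72·x) + (-15 - 36·x + 36·x^2)·Dx + (1 + 4·x - 12·x^2)·Dx^2  (order 2).
h: a_k = 7, 19, 33/2, -47/2, -1037/8, -14631/40, -70951/80, -1144693/560, …
ICs: h(0) = 7, h′(0) = 19.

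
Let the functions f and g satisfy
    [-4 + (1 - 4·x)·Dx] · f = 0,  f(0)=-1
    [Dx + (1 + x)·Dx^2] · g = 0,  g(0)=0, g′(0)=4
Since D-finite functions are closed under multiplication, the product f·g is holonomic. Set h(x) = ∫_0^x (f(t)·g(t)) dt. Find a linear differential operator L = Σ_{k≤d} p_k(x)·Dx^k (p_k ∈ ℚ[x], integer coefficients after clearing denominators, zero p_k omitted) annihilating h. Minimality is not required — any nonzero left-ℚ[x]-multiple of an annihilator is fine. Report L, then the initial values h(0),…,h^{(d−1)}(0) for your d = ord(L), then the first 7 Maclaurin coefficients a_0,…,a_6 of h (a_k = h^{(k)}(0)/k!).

L = 4·Dx + (7 + 12·x)·Dx^2 + (-1 + 3·x + 4·x^2)·Dx^3  (order 3).
h: a_k = 0, 0, -2, -14/3, -43/3, -137/3, -6856/45, …
ICs: h(0) = 0, h′(0) = 0, h′′(0) = -4.

f: a_k = -1, -4, -16, -64, -256, -1024, -4096, …
g: a_k = 0, 4, -2, 4/3, -1, 4/5, -2/3, …
f·g: L₀ = L_f ⊗_s L_g, ord ≤ 1·2.
h=∫₀ˣh₀: take L = L₀·Dx.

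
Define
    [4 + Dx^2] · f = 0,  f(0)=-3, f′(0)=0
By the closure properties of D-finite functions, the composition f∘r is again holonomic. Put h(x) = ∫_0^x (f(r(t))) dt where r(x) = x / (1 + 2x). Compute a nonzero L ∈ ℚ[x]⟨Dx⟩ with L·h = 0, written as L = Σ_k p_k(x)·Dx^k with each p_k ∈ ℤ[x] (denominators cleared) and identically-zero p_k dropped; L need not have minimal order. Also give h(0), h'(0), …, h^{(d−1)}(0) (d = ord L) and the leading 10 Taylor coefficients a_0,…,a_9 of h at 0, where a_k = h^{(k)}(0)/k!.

L = 4·Dx + (4 + 24·x + 48·x^2 + 32·x^3)·Dx^2 + (1 + 8·x + 24·x^2 + 32·x^3 + 16·x^4)·Dx^3  (order 3).
h: a_k = 0, -3, 0, 2, -6, 14, -88/3, 6004/105, -522/5, 33398/189, …
ICs: h(0) = 0, h′(0) = -3, h′′(0) = 0.

f: a_k = -3, 0, 6, 0, -2, 0, 4/15, 0, -2/105, 0, …
h₀=f(r): pull back L_f along r ⇒ L₀.
∫: right-multiply L₀ by Dx.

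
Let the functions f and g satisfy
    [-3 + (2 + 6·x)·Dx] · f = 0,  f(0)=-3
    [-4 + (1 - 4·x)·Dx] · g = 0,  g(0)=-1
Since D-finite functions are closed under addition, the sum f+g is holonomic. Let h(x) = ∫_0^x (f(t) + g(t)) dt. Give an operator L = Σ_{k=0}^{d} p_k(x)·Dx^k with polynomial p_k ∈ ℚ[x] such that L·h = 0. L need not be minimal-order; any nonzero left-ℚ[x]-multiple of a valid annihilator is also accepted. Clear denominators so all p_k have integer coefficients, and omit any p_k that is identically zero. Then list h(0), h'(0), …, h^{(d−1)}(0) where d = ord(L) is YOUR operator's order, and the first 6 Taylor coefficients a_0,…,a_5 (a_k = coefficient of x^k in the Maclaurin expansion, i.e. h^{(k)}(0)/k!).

L = (228 + 432·x)·Dx + (-137 - 696·x - 1296·x^2)·Dx^2 + (10 + 62·x - 192·x^2 - 864·x^3)·Dx^3  (order 3).
h: a_k = 0, -4, -17/4, -101/24, -1105/64, -31553/640, …
ICs: h(0) = 0, h′(0) = -4, h′′(0) = -17/2.

f: a_k = -3, -9/2, 27/8, -81/16, 1215/128, -5103/256, …
g: a_k = -1, -4, -16, -64, -256, -1024, …
h₀=f+g: left-lcm gives L₀, ord ≤ 2.
h=∫h₀ ⇒ L = L₀·Dx.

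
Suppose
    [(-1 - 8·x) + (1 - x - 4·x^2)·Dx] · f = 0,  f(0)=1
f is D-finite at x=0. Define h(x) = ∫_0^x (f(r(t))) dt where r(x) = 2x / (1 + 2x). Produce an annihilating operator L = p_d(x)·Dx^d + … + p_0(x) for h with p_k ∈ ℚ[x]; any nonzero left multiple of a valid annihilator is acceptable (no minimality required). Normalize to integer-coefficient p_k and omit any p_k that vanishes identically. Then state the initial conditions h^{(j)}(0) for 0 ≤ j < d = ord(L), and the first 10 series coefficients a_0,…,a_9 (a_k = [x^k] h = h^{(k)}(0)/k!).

L = (2 + 36·x)·Dx + (-1 - 4·x + 12·x^2 + 32·x^3)·Dx^2  (order 2).
h: a_k = 0, 1, 1, 16/3, 0, 256/5, -256/3, 5120/7, -2304, 118784/9, …
ICs: h(0) = 0, h′(0) = 1.

f: a_k = 1, 1, 5, 9, 29, 65, 181, 441, 1165, 2929, …
Substitute x→r, Dx→(1/r')Dx; clear ⇒ L₀.
Integrate: L := L₀·Dx.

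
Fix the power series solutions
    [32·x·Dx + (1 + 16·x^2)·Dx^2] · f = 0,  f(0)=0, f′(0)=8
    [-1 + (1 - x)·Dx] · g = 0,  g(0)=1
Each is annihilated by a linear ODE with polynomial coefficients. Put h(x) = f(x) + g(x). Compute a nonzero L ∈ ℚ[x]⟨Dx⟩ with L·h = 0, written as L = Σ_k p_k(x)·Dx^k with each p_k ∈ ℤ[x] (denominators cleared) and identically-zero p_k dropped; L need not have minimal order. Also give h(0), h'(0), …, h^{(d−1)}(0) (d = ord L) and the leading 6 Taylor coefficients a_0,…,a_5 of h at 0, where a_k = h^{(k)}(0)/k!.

L = (32 - 128·x - 1536·x^2)·Dx + (-19 + 32·x + 656·x^2 - 1536·x^3)·Dx^2 + (1 + 15·x + 240·x^3 - 256·x^4)·Dx^3  (order 3).
h: a_k = 1, 9, 1, -125/3, 1, 2053/5, …
ICs: h(0) = 1, h′(0) = 9, h′′(0) = 2.

f: a_k = 0, 8, 0, -128/3, 0, 2048/5, …
g: a_k = 1, 1, 1, 1, 1, 1, …
f+g: L₀ = lclm(L_f,L_g), ord ≤ 2+1.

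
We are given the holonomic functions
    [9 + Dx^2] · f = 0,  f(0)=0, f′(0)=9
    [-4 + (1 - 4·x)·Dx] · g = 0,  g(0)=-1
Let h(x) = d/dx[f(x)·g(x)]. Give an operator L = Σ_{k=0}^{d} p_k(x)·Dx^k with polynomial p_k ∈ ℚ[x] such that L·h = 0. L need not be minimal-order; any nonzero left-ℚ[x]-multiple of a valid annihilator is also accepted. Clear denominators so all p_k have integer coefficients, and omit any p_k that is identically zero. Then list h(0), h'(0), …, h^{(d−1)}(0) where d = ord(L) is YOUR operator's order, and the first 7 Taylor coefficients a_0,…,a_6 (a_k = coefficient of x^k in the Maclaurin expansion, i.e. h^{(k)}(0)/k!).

L = (-23 - 72·x + 144·x^2) + (-8 + 32·x)·Dx + (1 - 8·x + 16·x^2)·Dx^2  (order 2).
h: a_k = -9, -72, -783/2, -2088, -83763/8, -251289/5, -18762183/80, …
ICs: h(0) = -9, h′(0) = -72.

f: a_k = 0, 9, 0, -27/2, 0, 243/40, 0, …
g: a_k = -1, -4, -16, -64, -256, -1024, -4096, …
Product ⇒ symmetric product L₀, ord ≤ 2.
h₀' ⇒ L via d/dx closure of L₀.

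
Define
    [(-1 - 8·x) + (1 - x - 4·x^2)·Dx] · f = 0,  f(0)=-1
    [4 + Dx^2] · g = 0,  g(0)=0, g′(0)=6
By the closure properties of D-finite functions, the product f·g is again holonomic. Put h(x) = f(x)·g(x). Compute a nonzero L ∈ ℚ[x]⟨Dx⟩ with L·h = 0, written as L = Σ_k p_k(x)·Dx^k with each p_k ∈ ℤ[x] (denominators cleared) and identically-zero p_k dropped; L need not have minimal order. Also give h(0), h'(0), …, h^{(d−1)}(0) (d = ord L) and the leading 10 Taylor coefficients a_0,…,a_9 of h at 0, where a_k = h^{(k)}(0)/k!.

f: a_k = -1, -1, -5, -9, -29, -65, -181, -441, -1165, -2929, …
g: a_k = 0, 6, 0, -4, 0, 4/5, 0, -8/105, 0, 4/945, …
h₀=f·g: eliminate ⇒ L₀, order ≤ 1·2.
L = (4 + 4·x + 16·x^2) + (2 + 16·x)·Dx + (-1 + x + 4·x^2)·Dx^2  (order 2).
h: a_k = 0, -6, -6, -26, -50, -774/5, -1774/5, -102262/105, -251278/105, -5942938/945, …
ICs: h(0) = 0, h′(0) = -6.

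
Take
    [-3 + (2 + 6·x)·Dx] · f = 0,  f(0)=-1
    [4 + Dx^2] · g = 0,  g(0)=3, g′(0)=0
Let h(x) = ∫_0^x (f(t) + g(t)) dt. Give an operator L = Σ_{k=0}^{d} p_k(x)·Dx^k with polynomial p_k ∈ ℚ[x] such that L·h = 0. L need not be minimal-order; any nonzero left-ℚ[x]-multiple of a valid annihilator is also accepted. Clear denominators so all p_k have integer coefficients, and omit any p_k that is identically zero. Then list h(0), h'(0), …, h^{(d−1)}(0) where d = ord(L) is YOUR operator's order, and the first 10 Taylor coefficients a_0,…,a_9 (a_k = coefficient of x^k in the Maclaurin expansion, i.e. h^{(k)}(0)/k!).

f: a_k = -1, -3/2, 9/8, -27/16, 405/128, -1701/256, 15309/1024, -72171/2048, 2814669/32768, -14073345/65536, …
g: a_k = 3, 0, -6, 0, 2, 0, -4/15, 0, 2/105, 0, …
Sum ⇒ L₀ = lclm(L_f,L_g) in ℚ(x)⟨Dx⟩.
∫: right-multiply L₀ by Dx.
L = (-516 - 1152·x - 1728·x^2)·Dx + (56 + 936·x + 3456·x^2 + 3456·x^3)·Dx^2 + (-129 - 288·x - 432·x^2)·Dx^3 + (14 + 234·x + 864·x^2 + 864·x^3)·Dx^4  (order 4).
h: a_k = 0, 2, -3/4, -13/8, -27/64, 661/640, -567/512, 225539/107520, -72171/16384, 295605781/30965760, …
ICs: h(0) = 0, h′(0) = 2, h′′(0) = -3/2, h′′′(0) = -39/4.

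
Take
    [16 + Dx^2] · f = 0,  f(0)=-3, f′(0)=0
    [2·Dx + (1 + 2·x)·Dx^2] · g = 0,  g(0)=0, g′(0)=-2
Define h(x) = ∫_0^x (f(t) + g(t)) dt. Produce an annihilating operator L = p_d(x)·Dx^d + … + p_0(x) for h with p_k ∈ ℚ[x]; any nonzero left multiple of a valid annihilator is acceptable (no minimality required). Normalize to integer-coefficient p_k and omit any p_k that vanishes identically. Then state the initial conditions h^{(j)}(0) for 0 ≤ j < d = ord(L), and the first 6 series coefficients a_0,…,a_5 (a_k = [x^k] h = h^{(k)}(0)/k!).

L = (160 + 256·x + 256·x^2)·Dx^2 + (48 + 224·x + 384·x^2 + 256·x^3)·Dx^3 + (10 + 16·x + 16·x^2)·Dx^4 + (3 + 14·x + 24·x^2 + 16·x^3)·Dx^5  (order 5).
h: a_k = 0, -3, -1, 26/3, -2/3, -28/5, …
ICs: h(0) = 0, h′(0) = -3, h′′(0) = -2, h′′′(0) = 52, h′′′′(0) = -16.

f: a_k = -3, 0, 24, 0, -32, 0, …
g: a_k = 0, -2, 2, -8/3, 4, -32/5, …
Sum ⇒ L₀ = lclm(L_f,L_g) in ℚ(x)⟨Dx⟩.
h=∫₀ˣh₀: take L = L₀·Dx.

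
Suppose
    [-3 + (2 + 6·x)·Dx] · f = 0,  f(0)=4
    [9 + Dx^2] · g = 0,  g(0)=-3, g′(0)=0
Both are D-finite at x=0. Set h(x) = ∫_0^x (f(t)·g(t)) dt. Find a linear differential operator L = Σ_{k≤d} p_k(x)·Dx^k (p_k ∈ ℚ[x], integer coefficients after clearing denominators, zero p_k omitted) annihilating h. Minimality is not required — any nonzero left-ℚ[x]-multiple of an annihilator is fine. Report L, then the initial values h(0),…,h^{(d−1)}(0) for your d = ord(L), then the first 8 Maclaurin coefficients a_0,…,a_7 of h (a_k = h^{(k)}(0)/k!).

L = (63 + 216·x + 324·x^2)·Dx + (-12 - 36·x)·Dx^2 + (4 + 24·x + 36·x^2)·Dx^3  (order 3).
h: a_k = 0, -12, -9, 45/2, 243/16, -405/32, -1053/128, 84807/8960, …
ICs: h(0) = 0, h′(0) = -12, h′′(0) = -18.

f: a_k = 4, 6, -9/2, 27/4, -405/32, 1701/64, -15309/256, 72171/512, …
g: a_k = -3, 0, 27/2, 0, -81/8, 0, 243/80, 0, …
L₀ := L_f ⊗_s L_g (sym. prod.), ord ≤ 2.
h=∫₀ˣh₀: take L = L₀·Dx.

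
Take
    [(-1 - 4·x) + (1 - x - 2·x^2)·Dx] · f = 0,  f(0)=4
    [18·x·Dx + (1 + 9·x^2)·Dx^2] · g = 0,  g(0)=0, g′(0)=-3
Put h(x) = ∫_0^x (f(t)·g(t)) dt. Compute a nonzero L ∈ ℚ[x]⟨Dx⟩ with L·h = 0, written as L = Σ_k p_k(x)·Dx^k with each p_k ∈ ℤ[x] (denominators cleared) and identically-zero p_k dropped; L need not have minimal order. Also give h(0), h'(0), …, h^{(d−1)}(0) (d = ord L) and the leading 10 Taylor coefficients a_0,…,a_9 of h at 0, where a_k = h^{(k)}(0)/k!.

L = (4 + 18·x + 108·x^2)·Dx + (2 - 10·x + 36·x^2 + 108·x^3)·Dx^2 + (-1 + x - 7·x^2 + 9·x^3 + 18·x^4)·Dx^3  (order 3).
h: a_k = 0, 0, -6, -4, 0, -24/5, -182/5, -1332/35, 2391/35, 32/21, …
ICs: h(0) = 0, h′(0) = 0, h′′(0) = -12.

f: a_k = 4, 4, 12, 20, 44, 84, 172, 340, 684, 1364, …
g: a_k = 0, -3, 0, 9, 0, -243/5, 0, 2187/7, 0, -2187, …
L₀ := L_f ⊗_s L_g (sym. prod.), ord ≤ 2.
h=∫h₀ ⇒ L = L₀·Dx.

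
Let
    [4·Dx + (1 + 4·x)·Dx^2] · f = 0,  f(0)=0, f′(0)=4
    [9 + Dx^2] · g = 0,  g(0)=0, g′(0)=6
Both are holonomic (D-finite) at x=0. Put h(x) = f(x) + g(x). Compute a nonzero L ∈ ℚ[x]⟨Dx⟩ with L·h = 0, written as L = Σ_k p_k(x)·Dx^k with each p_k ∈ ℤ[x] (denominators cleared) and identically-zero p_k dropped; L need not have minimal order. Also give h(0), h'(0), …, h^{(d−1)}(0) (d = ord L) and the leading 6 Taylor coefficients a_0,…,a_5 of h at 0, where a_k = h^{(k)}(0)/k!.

L = (3780 + 2592·x + 5184·x^2)·Dx + (369 + 2124·x + 3888·x^2 + 5184·x^3)·Dx^2 + (420 + 288·x + 576·x^2)·Dx^3 + (41 + 236·x + 432·x^2 + 576·x^3)·Dx^4  (order 4).
h: a_k = 0, 10, -8, 37/3, -64, 4177/20, …
ICs: h(0) = 0, h′(0) = 10, h′′(0) = -16, h′′′(0) = 74.

f: a_k = 0, 4, -8, 64/3, -64, 1024/5, …
g: a_k = 0, 6, 0, -9, 0, 81/20, …
L₀ := lclm(L_f,L_g); ord L₀ ≤ 2+2.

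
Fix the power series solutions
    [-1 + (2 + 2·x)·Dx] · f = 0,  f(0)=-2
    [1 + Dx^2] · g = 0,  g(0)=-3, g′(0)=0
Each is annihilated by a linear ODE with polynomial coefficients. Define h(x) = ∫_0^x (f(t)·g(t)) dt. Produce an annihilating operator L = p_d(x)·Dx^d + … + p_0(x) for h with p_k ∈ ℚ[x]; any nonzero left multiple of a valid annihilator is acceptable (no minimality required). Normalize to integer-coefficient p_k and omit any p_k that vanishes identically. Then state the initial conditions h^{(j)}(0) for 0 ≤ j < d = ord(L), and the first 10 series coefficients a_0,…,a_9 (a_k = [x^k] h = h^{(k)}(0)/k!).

f: a_k = -2, -1, 1/4, -1/8, 5/64, -7/128, 21/512, -33/1024, 429/16384, -715/32768, …
g: a_k = -3, 0, 3/2, 0, -1/8, 0, 1/240, 0, -1/13440, 0, …
Product ⇒ symmetric product L₀, ord ≤ 2.
h=∫h₀ ⇒ L = L₀·Dx.
L = (7 + 8·x + 4·x^2)·Dx + (-4 - 4·x)·Dx^2 + (4 + 8·x + 4·x^2)·Dx^3  (order 3).
h: a_k = 0, 6, 3/2, -5/4, -9/32, 5/64, 13/768, -349/53760, 401/122880, -44047/15482880, …
ICs: h(0) = 0, h′(0) = 6, h′′(0) = 3.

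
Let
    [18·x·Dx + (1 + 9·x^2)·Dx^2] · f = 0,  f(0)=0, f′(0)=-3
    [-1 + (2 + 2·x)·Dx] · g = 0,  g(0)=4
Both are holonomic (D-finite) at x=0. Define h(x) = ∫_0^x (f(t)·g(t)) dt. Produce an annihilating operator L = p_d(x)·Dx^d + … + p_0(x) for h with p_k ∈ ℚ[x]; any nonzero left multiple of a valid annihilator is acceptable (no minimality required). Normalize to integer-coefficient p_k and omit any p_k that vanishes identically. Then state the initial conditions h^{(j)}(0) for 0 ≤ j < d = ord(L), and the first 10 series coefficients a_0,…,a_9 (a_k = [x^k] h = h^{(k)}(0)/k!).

f: a_k = 0, -3, 0, 9, 0, -243/5, 0, 2187/7, 0, -2187, …
g: a_k = 4, 2, -1/2, 1/4, -5/32, 7/64, -21/256, 33/512, -429/8192, 715/16384, …
L₀ := L_f ⊗_s L_g (sym. prod.), ord ≤ 2.
h=∫h₀ ⇒ L = L₀·Dx.
L = (3 - 36·x - 9·x^2)·Dx + (-4 + 68·x + 108·x^2 + 36·x^3)·Dx^2 + (4 + 8·x + 40·x^2 + 72·x^3 + 36·x^4)·Dx^3  (order 3).
h: a_k = 0, 0, -6, -2, 75/8, 69/20, -10583/320, -30489/2240, 11404773/71680, 1221543/17920, …
ICs: h(0) = 0, h′(0) = 0, h′′(0) = -12.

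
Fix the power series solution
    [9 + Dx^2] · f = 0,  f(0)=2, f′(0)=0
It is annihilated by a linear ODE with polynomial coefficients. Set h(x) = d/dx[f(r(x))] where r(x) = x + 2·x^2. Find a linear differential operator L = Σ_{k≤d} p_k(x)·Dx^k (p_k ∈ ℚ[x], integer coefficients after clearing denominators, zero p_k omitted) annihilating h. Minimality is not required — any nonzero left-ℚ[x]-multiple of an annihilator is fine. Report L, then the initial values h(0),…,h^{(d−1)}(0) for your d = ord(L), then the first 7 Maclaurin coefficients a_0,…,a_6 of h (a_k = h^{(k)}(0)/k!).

L = (57 + 144·x + 864·x^2 + 2304·x^3 + 2304·x^4) + (-12 - 48·x)·Dx + (1 + 8·x + 16·x^2)·Dx^2  (order 2).
h: a_k = 0, -18, -108, -117, 270, 19197/20, 13419/10, …
ICs: h(0) = 0, h′(0) = -18.

f: a_k = 2, 0, -9, 0, 27/4, 0, -81/40, …
f∘r: x↦r, Dx↦Dx/r' in L_f ⇒ L₀.
h=h₀': d/dx-closure on L₀ ⇒ L.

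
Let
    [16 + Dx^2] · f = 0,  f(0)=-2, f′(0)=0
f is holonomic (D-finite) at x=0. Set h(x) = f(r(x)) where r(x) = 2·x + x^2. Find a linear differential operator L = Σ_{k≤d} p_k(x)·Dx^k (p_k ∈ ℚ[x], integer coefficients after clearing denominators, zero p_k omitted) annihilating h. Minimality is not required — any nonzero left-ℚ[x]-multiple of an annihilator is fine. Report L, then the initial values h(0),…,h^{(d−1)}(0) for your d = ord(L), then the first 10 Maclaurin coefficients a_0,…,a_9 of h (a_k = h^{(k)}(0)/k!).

L = (64 + 192·x + 192·x^2 + 64·x^3) - Dx + (1 + x)·Dx^2  (order 2).
h: a_k = -2, 0, 64, 64, -976/3, -2048/3, 9728/45, 30208/15, 591296/315, -475136/315, …
ICs: h(0) = -2, h′(0) = 0.

f: a_k = -2, 0, 16, 0, -64/3, 0, 512/45, 0, -1024/315, 0, …
L₀ from L_f via x↦r, Dx↦r'^{-1}Dx.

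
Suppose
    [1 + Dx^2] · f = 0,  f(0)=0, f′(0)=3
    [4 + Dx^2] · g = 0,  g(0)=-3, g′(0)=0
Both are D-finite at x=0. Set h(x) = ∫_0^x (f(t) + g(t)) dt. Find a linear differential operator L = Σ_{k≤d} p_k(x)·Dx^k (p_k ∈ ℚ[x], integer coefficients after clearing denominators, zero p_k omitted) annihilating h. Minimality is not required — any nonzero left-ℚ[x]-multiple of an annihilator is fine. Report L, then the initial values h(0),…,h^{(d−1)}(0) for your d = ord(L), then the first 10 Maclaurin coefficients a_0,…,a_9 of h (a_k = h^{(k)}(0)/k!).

L = 4·Dx + 5·Dx^3 + Dx^5  (order 5).
h: a_k = 0, -3, 3/2, 2, -1/8, -2/5, 1/240, 4/105, -1/13440, -2/945, …
ICs: h(0) = 0, h′(0) = -3, h′′(0) = 3, h′′′(0) = 12, h′′′′(0) = -3.

f: a_k = 0, 3, 0, -1/2, 0, 1/40, 0, -1/1680, 0, 1/120960, …
g: a_k = -3, 0, 6, 0, -2, 0, 4/15, 0, -2/105, 0, …
h₀=f+g: left-lcm gives L₀, ord ≤ 4.
h=∫h₀ ⇒ L = L₀·Dx.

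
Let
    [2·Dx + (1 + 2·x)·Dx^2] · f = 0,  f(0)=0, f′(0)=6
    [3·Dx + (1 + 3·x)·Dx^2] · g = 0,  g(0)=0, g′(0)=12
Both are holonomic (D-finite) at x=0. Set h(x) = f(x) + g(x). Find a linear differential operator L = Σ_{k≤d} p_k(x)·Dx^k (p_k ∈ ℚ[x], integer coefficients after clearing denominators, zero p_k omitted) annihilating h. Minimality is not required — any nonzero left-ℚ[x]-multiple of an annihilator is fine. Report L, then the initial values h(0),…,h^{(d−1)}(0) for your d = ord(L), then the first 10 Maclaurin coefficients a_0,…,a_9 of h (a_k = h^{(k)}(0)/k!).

L = 12·Dx + (10 + 24·x)·Dx^2 + (1 + 5·x + 6·x^2)·Dx^3  (order 3).
h: a_k = 0, 18, -24, 44, -93, 1068/5, -518, 9132/7, -6753/2, 26756/3, …
ICs: h(0) = 0, h′(0) = 18, h′′(0) = -48.

f: a_k = 0, 6, -6, 8, -12, 96/5, -32, 384/7, -96, 512/3, …
g: a_k = 0, 12, -18, 36, -81, 972/5, -486, 8748/7, -6561/2, 8748, …
Weyl lclm of L_f,L_g ⇒ L₀ (ord ≤ 4).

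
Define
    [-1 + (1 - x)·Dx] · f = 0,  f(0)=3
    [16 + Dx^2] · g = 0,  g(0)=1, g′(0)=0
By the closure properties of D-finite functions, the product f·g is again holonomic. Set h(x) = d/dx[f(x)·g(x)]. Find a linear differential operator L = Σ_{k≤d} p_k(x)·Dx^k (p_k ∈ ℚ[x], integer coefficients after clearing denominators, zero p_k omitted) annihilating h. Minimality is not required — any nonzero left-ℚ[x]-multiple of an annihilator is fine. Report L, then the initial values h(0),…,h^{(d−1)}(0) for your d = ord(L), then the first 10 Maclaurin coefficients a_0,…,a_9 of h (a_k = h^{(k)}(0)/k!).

L = (14 - 32·x + 16·x^2) + (-2 + 2·x)·Dx + (1 - 2·x + x^2)·Dx^2  (order 2).
h: a_k = 3, -42, -63, 44, 55, -182/5, -637/15, -200/21, -75/7, -19442/945, …
ICs: h(0) = 3, h′(0) = -42.

f: a_k = 3, 3, 3, 3, 3, 3, 3, 3, 3, 3, …
g: a_k = 1, 0, -8, 0, 32/3, 0, -256/45, 0, 512/315, 0, …
f·g: L₀ = L_f ⊗_s L_g, ord ≤ 1·2.
h₀' ⇒ L via d/dx closure of L₀.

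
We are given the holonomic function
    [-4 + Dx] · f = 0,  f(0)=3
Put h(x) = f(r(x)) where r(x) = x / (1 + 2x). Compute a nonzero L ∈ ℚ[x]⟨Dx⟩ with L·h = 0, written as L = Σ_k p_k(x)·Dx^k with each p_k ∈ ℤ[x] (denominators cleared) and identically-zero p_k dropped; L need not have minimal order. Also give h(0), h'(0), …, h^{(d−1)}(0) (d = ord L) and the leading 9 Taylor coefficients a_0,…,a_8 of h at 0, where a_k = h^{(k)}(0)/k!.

f: a_k = 3, 12, 24, 32, 32, 128/5, 256/15, 1024/105, 512/105, …
f∘r: x↦r, Dx↦Dx/r' in L_f ⇒ L₀.
L = -4 + (1 + 4·x + 4·x^2)·Dx  (order 1).
h: a_k = 3, 12, 0, -16, 32, -192/5, 256/15, 1280/21, -8192/35, …
ICs: h(0) = 3.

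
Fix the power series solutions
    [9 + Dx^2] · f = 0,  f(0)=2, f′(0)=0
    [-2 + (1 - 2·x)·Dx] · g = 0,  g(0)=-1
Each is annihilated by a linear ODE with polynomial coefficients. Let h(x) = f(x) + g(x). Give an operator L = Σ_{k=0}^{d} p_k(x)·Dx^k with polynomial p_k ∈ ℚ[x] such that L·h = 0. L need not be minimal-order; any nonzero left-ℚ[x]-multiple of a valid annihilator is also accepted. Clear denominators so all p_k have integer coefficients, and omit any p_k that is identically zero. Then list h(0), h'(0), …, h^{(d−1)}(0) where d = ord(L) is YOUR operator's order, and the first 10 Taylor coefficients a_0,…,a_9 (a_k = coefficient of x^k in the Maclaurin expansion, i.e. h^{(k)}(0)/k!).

f: a_k = 2, 0, -9, 0, 27/4, 0, -81/40, 0, 729/2240, 0, …
g: a_k = -1, -2, -4, -8, -16, -32, -64, -128, -256, -512, …
L₀ := lclm(L_f,L_g); ord L₀ ≤ 2+1.
L = (-594 + 648·x - 648·x^2) + (153 - 630·x + 972·x^2 - 648·x^3)·Dx + (-66 + 72·x - 72·x^2)·Dx^2 + (17 - 70·x + 108·x^2 - 72·x^3)·Dx^3  (order 3).
h: a_k = 1, -2, -13, -8, -37/4, -32, -2641/40, -128, -572711/2240, -512, …
ICs: h(0) = 1, h′(0) = -2, h′′(0) = -26.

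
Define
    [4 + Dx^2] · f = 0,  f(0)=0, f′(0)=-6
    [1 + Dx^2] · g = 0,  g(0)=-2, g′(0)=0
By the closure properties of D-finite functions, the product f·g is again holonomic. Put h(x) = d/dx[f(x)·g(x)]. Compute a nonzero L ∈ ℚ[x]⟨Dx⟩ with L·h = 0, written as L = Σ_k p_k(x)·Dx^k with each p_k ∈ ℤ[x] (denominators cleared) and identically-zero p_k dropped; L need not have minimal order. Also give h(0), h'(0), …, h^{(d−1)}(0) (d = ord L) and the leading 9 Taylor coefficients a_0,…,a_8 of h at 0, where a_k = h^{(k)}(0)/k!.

f: a_k = 0, -6, 0, 4, 0, -4/5, 0, 8/105, 0, …
g: a_k = -2, 0, 1, 0, -1/12, 0, 1/360, 0, -1/20160, …
Sym-product of L_f,L_g gives L₀ (≤ ord 4).
h₀' ⇒ L via d/dx closure of L₀.
L = 9 + 10·Dx^2 + Dx^4  (order 4).
h: a_k = 12, 0, -42, 0, 61/2, 0, -547/60, 0, 703/480, …
ICs: h(0) = 12, h′(0) = 0, h′′(0) = -84, h′′′(0) = 0.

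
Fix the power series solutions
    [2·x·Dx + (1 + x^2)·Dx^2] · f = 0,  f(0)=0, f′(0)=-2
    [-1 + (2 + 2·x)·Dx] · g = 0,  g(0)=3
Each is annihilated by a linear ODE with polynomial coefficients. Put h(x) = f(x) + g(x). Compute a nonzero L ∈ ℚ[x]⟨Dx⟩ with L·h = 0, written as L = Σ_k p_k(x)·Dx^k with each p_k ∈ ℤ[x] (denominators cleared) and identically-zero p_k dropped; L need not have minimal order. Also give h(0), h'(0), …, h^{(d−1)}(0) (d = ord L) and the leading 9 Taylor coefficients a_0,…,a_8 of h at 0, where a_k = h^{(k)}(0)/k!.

f: a_k = 0, -2, 0, 2/3, 0, -2/5, 0, 2/7, 0, …
g: a_k = 3, 3/2, -3/8, 3/16, -15/128, 21/256, -63/1024, 99/2048, -1287/32768, …
L₀ := lclm(L_f,L_g); ord L₀ ≤ 2+1.
L = (-4 - 10·x + 12·x^2 + 6·x^3)·Dx + (-11 - 16·x + 10·x^2 + 48·x^3 + 21·x^4)·Dx^2 + (-2 + 6·x + 12·x^2 + 12·x^3 + 14·x^4 + 6·x^5)·Dx^3  (order 3).
h: a_k = 3, -1/2, -3/8, 41/48, -15/128, -407/1280, -63/1024, 4789/14336, -1287/32768, …
ICs: h(0) = 3, h′(0) = -1/2, h′′(0) = -3/4.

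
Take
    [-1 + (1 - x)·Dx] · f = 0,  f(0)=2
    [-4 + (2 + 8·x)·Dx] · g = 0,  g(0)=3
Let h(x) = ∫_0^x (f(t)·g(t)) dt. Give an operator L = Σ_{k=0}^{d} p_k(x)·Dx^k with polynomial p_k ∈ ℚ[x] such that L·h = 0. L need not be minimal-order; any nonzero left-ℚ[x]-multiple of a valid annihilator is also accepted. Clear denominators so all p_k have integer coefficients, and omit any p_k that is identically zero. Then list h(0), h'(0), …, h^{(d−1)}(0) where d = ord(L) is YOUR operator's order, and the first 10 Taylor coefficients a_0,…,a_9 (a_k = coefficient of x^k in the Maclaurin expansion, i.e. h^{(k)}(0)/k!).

f: a_k = 2, 2, 2, 2, 2, 2, 2, 2, 2, 2, …
g: a_k = 3, 6, -6, 12, -30, 84, -252, 792, -2574, 8580, …
h₀=f·g: eliminate ⇒ L₀, order ≤ 1·1.
h=∫₀ˣh₀: take L = L₀·Dx.
L = (3 + 2·x)·Dx + (-1 - 3·x + 4·x^2)·Dx^2  (order 2).
h: a_k = 0, 6, 9, 2, 15/2, -6, 23, -366/7, 609/4, -1310/3, …
ICs: h(0) = 0, h′(0) = 6.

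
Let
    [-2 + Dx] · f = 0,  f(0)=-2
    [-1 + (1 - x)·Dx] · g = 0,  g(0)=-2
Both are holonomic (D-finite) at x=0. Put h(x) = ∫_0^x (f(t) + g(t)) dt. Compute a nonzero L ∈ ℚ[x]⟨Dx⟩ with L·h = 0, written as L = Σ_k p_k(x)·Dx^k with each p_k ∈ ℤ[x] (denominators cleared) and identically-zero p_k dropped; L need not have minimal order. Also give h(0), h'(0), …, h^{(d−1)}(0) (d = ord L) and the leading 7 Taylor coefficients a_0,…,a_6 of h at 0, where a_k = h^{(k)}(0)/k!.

L = 4·x·Dx + (2 - 8·x + 4·x^2)·Dx^2 + (-1 + 3·x - 2·x^2)·Dx^3  (order 3).
h: a_k = 0, -4, -3, -2, -7/6, -2/3, -19/45, …
ICs: h(0) = 0, h′(0) = -4, h′′(0) = -6.

f: a_k = -2, -4, -4, -8/3, -4/3, -8/15, -8/45, …
g: a_k = -2, -2, -2, -2, -2, -2, -2, …
h₀=f+g: left-lcm gives L₀, ord ≤ 2.
Integrate: L := L₀·Dx.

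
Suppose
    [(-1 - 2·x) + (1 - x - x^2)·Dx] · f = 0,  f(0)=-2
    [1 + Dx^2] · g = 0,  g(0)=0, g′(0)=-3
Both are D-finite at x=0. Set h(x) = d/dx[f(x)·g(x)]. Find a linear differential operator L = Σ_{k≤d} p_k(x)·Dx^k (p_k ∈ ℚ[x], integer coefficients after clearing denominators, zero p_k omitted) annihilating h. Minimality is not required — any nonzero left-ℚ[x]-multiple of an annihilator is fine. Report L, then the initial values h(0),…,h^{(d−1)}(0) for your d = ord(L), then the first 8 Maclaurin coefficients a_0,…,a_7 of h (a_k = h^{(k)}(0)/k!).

L = (3 - 2·x - x^2 + 2·x^3 + x^4) + (4 + 10·x + 6·x^2 + 4·x^3)·Dx + (-1 + x^2 + 2·x^3 + x^4)·Dx^2  (order 2).
h: a_k = 6, 12, 33, 68, 561/4, 2703/10, 61403/120, 19849/21, …
ICs: h(0) = 6, h′(0) = 12.

f: a_k = -2, -2, -4, -6, -10, -16, -26, -42, …
g: a_k = 0, -3, 0, 1/2, 0, -1/40, 0, 1/1680, …
h₀=f·g: eliminate ⇒ L₀, order ≤ 1·2.
h₀' ⇒ L via d/dx closure of L₀.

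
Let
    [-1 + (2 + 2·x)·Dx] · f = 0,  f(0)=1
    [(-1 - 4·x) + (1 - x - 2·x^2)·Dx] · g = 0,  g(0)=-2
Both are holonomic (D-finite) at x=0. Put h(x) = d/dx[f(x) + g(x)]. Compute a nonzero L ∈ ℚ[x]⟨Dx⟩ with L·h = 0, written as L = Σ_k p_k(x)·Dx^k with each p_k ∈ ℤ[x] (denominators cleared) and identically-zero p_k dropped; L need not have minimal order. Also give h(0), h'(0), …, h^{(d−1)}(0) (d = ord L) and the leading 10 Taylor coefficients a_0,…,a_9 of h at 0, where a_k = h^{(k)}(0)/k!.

L = (-78 - 288·x - 288·x^2 - 240·x^3) + (-117 - 693·x - 1188·x^2 - 1332·x^3 - 720·x^4)·Dx + (26 + 52·x + 2·x^2 - 208·x^3 - 344·x^4 - 160·x^5)·Dx^2  (order 2).
h: a_k = -3/2, -49/4, -477/16, -2821/32, -53725/256, -264255/512, -2436889/2048, -11207085/4096, -402253533/65536, -1790455675/131072, …
ICs: h(0) = -3/2, h′(0) = -49/4.

f: a_k = 1, 1/2, -1/8, 1/16, -5/128, 7/256, -21/1024, 33/2048, -429/32768, 715/65536, …
g: a_k = -2, -2, -6, -10, -22, -42, -86, -170, -342, -682, …
Sum ⇒ L₀ = lclm(L_f,L_g) in ℚ(x)⟨Dx⟩.
h₀' ⇒ L via d/dx closure of L₀.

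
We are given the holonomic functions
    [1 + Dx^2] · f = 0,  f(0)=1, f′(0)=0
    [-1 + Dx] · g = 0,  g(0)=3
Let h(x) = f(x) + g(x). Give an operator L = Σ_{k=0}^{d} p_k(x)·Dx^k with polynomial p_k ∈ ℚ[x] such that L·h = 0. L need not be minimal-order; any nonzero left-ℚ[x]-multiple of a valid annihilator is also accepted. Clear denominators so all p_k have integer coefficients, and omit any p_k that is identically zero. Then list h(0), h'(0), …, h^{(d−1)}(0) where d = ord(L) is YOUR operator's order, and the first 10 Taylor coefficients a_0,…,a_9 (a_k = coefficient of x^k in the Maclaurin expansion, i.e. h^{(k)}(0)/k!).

f: a_k = 1, 0, -1/2, 0, 1/24, 0, -1/720, 0, 1/40320, 0, …
g: a_k = 3, 3, 3/2, 1/2, 1/8, 1/40, 1/240, 1/1680, 1/13440, 1/120960, …
Weyl lclm of L_f,L_g ⇒ L₀ (ord ≤ 3).
L = -1 + Dx - Dx^2 + Dx^3  (order 3).
h: a_k = 4, 3, 1, 1/2, 1/6, 1/40, 1/360, 1/1680, 1/10080, 1/120960, …
ICs: h(0) = 4, h′(0) = 3, h′′(0) = 2.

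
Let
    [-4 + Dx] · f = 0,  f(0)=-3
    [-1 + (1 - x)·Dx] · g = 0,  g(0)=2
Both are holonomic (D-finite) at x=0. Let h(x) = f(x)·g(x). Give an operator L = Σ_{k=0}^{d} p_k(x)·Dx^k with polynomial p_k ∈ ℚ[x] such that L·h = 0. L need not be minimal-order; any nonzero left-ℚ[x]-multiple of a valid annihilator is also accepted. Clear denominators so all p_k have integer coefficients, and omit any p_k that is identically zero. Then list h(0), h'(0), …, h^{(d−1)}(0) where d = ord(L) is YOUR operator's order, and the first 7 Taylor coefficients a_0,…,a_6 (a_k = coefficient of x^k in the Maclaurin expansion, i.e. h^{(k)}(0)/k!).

f: a_k = -3, -12, -24, -32, -32, -128/5, -256/15, …
g: a_k = 2, 2, 2, 2, 2, 2, 2, …
Sym-product of L_f,L_g gives L₀ (≤ ord 1).
L = (5 - 4·x) + (-1 + x)·Dx  (order 1).
h: a_k = -6, -30, -78, -142, -206, -1286/5, -874/3, …
ICs: h(0) = -6.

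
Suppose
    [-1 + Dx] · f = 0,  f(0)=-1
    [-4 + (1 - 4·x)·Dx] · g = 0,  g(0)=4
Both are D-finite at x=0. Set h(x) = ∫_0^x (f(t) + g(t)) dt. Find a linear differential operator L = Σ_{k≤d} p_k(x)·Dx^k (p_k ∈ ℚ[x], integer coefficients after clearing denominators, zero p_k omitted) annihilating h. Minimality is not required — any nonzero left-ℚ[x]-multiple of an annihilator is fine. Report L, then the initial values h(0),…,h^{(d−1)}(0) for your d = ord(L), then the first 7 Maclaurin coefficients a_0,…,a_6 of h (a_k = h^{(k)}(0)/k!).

L = (28 + 16·x)·Dx + (-31 - 8·x + 16·x^2)·Dx^2 + (3 - 8·x - 16·x^2)·Dx^3  (order 3).
h: a_k = 0, 3, 15/2, 127/6, 1535/24, 4915/24, 491519/720, …
ICs: h(0) = 0, h′(0) = 3, h′′(0) = 15.

f: a_k = -1, -1, -1/2, -1/6, -1/24, -1/120, -1/720, …
g: a_k = 4, 16, 64, 256, 1024, 4096, 16384, …
L₀ := lclm(L_f,L_g); ord L₀ ≤ 1+1.
∫: right-multiply L₀ by Dx.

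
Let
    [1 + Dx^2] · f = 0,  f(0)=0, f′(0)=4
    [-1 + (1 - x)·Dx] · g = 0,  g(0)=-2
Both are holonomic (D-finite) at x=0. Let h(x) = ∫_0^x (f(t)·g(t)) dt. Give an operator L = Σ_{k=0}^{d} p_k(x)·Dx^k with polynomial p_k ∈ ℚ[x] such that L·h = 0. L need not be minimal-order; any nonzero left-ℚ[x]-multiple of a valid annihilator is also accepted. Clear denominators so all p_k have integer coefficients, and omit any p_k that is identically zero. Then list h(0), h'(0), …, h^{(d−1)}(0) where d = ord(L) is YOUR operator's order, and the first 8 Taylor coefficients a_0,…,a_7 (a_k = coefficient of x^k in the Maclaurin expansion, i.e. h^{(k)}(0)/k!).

f: a_k = 0, 4, 0, -2/3, 0, 1/30, 0, -1/1260, …
g: a_k = -2, -2, -2, -2, -2, -2, -2, -2, …
h₀=f·g: eliminate ⇒ L₀, order ≤ 2·1.
h=∫h₀ ⇒ L = L₀·Dx.
L = (-1 + x)·Dx + 2·Dx^2 + (-1 + x)·Dx^3  (order 3).
h: a_k = 0, 0, -4, -8/3, -5/3, -4/3, -101/90, -101/105, …
ICs: h(0) = 0, h′(0) = 0, h′′(0) = -8.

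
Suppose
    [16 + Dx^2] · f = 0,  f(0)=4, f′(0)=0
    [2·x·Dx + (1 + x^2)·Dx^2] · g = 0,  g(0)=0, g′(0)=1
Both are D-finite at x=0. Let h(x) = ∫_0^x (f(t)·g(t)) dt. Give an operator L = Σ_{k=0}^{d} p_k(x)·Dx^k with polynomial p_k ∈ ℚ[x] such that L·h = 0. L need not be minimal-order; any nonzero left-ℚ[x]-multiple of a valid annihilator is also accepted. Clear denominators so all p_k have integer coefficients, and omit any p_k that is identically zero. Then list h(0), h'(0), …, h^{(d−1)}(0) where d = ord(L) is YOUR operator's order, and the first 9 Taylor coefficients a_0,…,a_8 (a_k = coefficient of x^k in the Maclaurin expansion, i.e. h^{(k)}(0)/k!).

f: a_k = 4, 0, -32, 0, 128/3, 0, -1024/45, 0, 2048/315, …
g: a_k = 0, 1, 0, -1/3, 0, 1/5, 0, -1/7, 0, …
f·g: L₀ = L_f ⊗_s L_g, ord ≤ 2·2.
∫: right-multiply L₀ by Dx.
L = (5440 + 19136·x^2 + 25856·x^4 + 16384·x^6 + 4096·x^8)·Dx + (1152·x + 3200·x^3 + 3072·x^5 + 1024·x^7)·Dx^2 + (612 + 2252·x^2 + 3168·x^4 + 2048·x^6 + 512·x^8)·Dx^3 + (72·x + 200·x^3 + 192·x^5 + 64·x^7)·Dx^4 + (17 + 66·x^2 + 97·x^4 + 64·x^6 + 16·x^8)·Dx^5  (order 5).
h: a_k = 0, 0, 2, 0, -25/3, 0, 406/45, 0, -3461/630, …
ICs: h(0) = 0, h′(0) = 0, h′′(0) = 4, h′′′(0) = 0, h′′′′(0) = -200.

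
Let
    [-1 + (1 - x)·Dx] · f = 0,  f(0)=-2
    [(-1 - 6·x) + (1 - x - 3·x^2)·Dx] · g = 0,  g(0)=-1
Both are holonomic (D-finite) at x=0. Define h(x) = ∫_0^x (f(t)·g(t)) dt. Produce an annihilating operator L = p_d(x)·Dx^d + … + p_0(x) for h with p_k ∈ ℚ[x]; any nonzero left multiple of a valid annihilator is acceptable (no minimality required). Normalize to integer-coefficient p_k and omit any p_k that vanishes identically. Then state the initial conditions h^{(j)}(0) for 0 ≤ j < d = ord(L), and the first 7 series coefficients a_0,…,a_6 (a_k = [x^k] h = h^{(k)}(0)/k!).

L = (-2 - 4·x + 9·x^2)·Dx + (1 - 2·x - 2·x^2 + 3·x^3)·Dx^2  (order 2).
h: a_k = 0, 2, 2, 4, 13/2, 64/5, 24, …
ICs: h(0) = 0, h′(0) = 2.

f: a_k = -2, -2, -2, -2, -2, -2, -2, …
g: a_k = -1, -1, -4, -7, -19, -40, -97, …
Product ⇒ symmetric product L₀, ord ≤ 1.
h=∫₀ˣh₀: take L = L₀·Dx.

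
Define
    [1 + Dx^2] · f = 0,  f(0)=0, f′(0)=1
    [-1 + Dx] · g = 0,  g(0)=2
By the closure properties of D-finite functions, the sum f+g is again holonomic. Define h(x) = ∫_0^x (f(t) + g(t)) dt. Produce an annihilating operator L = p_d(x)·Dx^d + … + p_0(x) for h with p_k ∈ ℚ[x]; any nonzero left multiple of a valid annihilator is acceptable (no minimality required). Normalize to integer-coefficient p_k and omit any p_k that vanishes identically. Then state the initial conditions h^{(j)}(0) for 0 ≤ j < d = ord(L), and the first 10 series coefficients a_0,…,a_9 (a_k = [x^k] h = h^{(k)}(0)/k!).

f: a_k = 0, 1, 0, -1/6, 0, 1/120, 0, -1/5040, 0, 1/362880, …
g: a_k = 2, 2, 1, 1/3, 1/12, 1/60, 1/360, 1/2520, 1/20160, 1/181440, …
f+g: L₀ = lclm(L_f,L_g), ord ≤ 2+1.
∫: right-multiply L₀ by Dx.
L = -Dx + Dx^2 - Dx^3 + Dx^4  (order 4).
h: a_k = 0, 2, 3/2, 1/3, 1/24, 1/60, 1/240, 1/2520, 1/40320, 1/181440, …
ICs: h(0) = 0, h′(0) = 2, h′′(0) = 3, h′′′(0) = 2.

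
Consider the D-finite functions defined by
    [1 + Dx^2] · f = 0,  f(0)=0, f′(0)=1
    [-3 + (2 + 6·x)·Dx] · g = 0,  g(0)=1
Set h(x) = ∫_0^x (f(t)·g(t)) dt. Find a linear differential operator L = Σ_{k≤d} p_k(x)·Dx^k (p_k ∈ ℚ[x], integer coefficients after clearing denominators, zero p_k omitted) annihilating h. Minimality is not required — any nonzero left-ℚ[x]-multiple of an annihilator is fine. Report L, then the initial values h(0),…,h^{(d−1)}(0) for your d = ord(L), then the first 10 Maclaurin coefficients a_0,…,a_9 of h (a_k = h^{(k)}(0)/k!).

L = (31 + 24·x + 36·x^2)·Dx + (-12 - 36·x)·Dx^2 + (4 + 24·x + 36·x^2)·Dx^3  (order 3).
h: a_k = 0, 0, 1/2, 1/2, -31/96, 23/80, -5699/11520, 8161/8960, -4655323/2580480, 1468555/387072, …
ICs: h(0) = 0, h′(0) = 0, h′′(0) = 1.

f: a_k = 0, 1, 0, -1/6, 0, 1/120, 0, -1/5040, 0, 1/362880, …
g: a_k = 1, 3/2, -9/8, 27/16, -405/128, 1701/256, -15309/1024, 72171/2048, -2814669/32768, 14073345/65536, …
h₀=f·g: eliminate ⇒ L₀, order ≤ 2·1.
h=∫₀ˣh₀: take L = L₀·Dx.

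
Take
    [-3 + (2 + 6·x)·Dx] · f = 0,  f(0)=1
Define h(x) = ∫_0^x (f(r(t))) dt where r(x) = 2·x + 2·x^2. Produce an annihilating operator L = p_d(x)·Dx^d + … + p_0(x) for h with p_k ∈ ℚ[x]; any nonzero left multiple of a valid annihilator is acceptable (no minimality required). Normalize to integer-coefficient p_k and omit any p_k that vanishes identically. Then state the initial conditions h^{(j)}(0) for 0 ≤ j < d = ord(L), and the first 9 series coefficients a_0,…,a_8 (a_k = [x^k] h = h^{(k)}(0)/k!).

f: a_k = 1, 3/2, -9/8, 27/16, -405/128, 1701/256, -15309/1024, 72171/2048, -2814669/32768, …
Substitute x→r, Dx→(1/r')Dx; clear ⇒ L₀.
Integrate: L := L₀·Dx.
L = (-3 - 6·x)·Dx + (1 + 6·x + 6·x^2)·Dx^2  (order 2).
h: a_k = 0, 1, 3/2, -1/2, 9/8, -117/40, 135/16, -2943/112, 11097/128, …
ICs: h(0) = 0, h′(0) = 1.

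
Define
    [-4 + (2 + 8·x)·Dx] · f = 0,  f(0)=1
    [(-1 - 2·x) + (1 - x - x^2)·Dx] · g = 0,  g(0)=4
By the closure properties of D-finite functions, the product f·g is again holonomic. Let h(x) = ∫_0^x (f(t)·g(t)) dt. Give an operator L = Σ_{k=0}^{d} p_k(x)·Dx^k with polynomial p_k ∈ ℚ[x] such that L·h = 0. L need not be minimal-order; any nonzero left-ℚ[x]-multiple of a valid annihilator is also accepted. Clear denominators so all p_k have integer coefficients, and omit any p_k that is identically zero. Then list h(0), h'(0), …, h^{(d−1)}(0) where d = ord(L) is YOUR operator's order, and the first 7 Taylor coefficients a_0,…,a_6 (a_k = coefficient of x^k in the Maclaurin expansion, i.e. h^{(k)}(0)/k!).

f: a_k = 1, 2, -2, 4, -10, 28, -84, …
g: a_k = 4, 4, 8, 12, 20, 32, 52, …
Product ⇒ symmetric product L₀, ord ≤ 1.
h=∫h₀ ⇒ L = L₀·Dx.
L = (3 + 4·x + 6·x^2)·Dx + (-1 - 3·x + 5·x^2 + 4·x^3)·Dx^2  (order 2).
h: a_k = 0, 4, 6, 8/3, 9, 4/5, 76/3, …
ICs: h(0) = 0, h′(0) = 4.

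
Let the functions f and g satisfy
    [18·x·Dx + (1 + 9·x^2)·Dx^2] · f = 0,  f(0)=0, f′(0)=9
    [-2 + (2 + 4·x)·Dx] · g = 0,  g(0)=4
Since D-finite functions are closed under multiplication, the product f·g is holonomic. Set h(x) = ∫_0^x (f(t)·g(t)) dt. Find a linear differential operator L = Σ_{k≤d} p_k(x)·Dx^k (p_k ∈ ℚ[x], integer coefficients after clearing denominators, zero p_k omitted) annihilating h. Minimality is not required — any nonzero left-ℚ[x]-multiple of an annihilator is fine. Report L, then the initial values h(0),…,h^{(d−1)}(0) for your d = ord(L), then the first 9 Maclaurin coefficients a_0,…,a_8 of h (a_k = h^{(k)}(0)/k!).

f: a_k = 0, 9, 0, -27, 0, 729/5, 0, -6561/7, 0, …
g: a_k = 4, 4, -2, 2, -5/2, 7/2, -21/4, 33/4, -429/32, …
Sym-product of L_f,L_g gives L₀ (≤ ord 2).
h=∫h₀ ⇒ L = L₀·Dx.
L = (3 - 18·x - 9·x^2)·Dx + (-2 + 14·x + 54·x^2 + 36·x^3)·Dx^2 + (1 + 4·x + 13·x^2 + 36·x^3 + 36·x^4)·Dx^3  (order 3).
h: a_k = 0, 0, 18, 12, -63/2, -18, 2049/20, 801/10, -562869/1120, …
ICs: h(0) = 0, h′(0) = 0, h′′(0) = 36.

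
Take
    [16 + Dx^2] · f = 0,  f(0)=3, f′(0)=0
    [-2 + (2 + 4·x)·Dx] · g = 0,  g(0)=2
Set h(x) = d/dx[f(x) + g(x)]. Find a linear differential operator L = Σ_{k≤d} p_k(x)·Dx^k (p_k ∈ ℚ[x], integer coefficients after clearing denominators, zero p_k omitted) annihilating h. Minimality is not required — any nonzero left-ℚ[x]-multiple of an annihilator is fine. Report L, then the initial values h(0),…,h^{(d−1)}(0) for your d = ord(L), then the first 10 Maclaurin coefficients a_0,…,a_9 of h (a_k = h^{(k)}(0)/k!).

L = (-496 - 1024·x - 1024·x^2) + (-304 - 1632·x - 3072·x^2 - 2048·x^3)·Dx + (-31 - 64·x - 64·x^2)·Dx^2 + (-19 - 102·x - 192·x^2 - 128·x^3)·Dx^3  (order 3).
h: a_k = 2, -50, 3, 123, 35/4, -2363/20, 231/8, -12277/840, 6435/64, -12010763/60480, …
ICs: h(0) = 2, h′(0) = -50, h′′(0) = 6.

f: a_k = 3, 0, -24, 0, 32, 0, -256/15, 0, 512/105, 0, …
g: a_k = 2, 2, -1, 1, -5/4, 7/4, -21/8, 33/8, -429/64, 715/64, …
f+g: L₀ = lclm(L_f,L_g), ord ≤ 2+1.
Differentiate: ansatz ord ≤ ord L₀ ⇒ L.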